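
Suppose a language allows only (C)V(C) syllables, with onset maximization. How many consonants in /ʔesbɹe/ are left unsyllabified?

Under (C)V(C), the unsyllabifiable consonants are /b/ (at most one coda consonant is licensed; onsets are limited to one consonant).

1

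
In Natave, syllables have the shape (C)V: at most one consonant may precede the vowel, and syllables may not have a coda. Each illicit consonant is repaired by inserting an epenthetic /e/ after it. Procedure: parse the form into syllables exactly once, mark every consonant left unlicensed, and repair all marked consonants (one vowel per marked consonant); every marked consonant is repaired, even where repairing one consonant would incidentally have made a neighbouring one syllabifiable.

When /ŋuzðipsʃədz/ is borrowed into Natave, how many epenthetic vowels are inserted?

5

The unsyllabifiable consonants are /z/, /p/, /s/, /d/, /z/; each receives one epenthetic vowel.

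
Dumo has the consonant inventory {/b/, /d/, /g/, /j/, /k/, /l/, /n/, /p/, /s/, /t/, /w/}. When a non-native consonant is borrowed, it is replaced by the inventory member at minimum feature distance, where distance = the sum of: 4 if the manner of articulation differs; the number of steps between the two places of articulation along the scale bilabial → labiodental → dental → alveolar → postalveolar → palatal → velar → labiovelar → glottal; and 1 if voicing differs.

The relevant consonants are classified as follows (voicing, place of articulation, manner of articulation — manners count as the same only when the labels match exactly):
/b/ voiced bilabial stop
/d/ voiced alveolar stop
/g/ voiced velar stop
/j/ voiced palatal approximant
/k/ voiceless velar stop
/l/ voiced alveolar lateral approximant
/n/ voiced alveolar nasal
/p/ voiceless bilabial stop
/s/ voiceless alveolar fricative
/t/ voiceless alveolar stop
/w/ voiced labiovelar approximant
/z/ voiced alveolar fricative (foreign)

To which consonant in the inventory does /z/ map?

s

/s/ is closest: same manner (fricative), place distance 0 (alveolar→alveolar), voicing differs (+1); total 1. Next closest is /d/ at distance 4.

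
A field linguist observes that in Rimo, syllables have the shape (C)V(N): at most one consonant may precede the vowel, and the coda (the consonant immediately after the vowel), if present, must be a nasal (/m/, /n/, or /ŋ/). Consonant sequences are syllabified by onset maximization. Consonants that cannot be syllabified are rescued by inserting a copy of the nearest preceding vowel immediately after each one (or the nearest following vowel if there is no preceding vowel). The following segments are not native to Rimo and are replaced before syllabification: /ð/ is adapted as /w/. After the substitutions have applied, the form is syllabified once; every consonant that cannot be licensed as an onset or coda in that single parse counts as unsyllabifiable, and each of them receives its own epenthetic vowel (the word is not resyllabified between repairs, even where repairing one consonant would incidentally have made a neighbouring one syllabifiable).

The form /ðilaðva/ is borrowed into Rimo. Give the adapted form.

Substitution: /ð/ → /w/, giving /wilawva/.
The consonants /w/ cannot be parsed into a legal (C)V(N) syllable (only a nasal (/m/, /n/, or /ŋ/) is licensed in coda position; onsets are limited to one consonant).
Inserting the epenthetic vowel yields /w/ → /wa/.

wilawava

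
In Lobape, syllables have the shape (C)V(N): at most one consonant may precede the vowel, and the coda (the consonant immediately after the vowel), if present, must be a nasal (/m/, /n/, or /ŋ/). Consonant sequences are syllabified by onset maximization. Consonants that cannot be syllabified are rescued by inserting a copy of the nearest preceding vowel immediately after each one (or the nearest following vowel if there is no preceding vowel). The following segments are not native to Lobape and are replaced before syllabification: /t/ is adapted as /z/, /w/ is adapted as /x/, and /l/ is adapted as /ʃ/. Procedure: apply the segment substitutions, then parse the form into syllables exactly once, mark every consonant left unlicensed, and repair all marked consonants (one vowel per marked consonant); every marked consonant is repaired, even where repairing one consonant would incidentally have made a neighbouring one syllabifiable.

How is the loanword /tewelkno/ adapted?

Substitution: /t/ → /z/, /w/ → /x/, /l/ → /ʃ/, giving /zexeʃkno/.
Syllabifying with onset maximization leaves /ʃ/, /k/ stranded (only a nasal (/m/, /n/, or /ŋ/) is licensed in coda position; onsets are limited to one consonant).
Inserting the epenthetic vowel yields /ʃ/ → /ʃe/, /k/ → /ke/.

zexeʃekeno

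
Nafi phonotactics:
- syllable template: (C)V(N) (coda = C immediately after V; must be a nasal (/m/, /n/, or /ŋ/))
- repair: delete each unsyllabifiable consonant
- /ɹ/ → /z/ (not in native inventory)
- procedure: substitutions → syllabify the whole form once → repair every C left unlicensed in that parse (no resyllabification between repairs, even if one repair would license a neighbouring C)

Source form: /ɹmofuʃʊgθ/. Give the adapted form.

Substitution: /ɹ/ → /z/, giving /zmofuʃʊgθ/.
Under (C)V(N), the unsyllabifiable consonants are /z/, /g/, /θ/ (only a nasal (/m/, /n/, or /ŋ/) is licensed in coda position; onsets are limited to one consonant).
Deleting the stranded consonants removes /z/, /g/, /θ/.

mofuʃʊ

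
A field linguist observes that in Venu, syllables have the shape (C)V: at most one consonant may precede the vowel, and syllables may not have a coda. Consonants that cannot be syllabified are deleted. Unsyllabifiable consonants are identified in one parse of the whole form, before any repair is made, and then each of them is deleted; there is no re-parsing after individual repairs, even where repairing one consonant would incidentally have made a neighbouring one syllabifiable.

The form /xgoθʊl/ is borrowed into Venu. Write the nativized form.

Syllabifying with onset maximization leaves /x/, /l/ stranded (no codas are permitted; onsets are limited to one consonant).
Deleting the stranded consonants removes /x/, /l/.

goθʊ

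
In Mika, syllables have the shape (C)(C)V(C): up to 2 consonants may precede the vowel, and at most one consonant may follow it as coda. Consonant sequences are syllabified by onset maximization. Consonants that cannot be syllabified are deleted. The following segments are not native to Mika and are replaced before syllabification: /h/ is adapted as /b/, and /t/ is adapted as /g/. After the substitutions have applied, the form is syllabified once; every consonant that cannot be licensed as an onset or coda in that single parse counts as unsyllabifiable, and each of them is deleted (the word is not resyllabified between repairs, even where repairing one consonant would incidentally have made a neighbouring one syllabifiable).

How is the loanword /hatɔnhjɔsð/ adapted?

Substitution: /h/ → /b/, /t/ → /g/, giving /bagɔnbjɔsð/.
The consonants /ð/ cannot be parsed into a legal (C)(C)V(C) syllable (at most one coda consonant is licensed; onsets may contain at most 2 consonants).
Deleting the stranded consonants removes /ð/.

bagɔnbjɔs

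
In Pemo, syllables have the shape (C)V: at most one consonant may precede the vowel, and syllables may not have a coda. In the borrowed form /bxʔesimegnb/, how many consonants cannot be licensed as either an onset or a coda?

5

The consonants /b/, /x/, /g/, /n/, /b/ cannot be parsed into a legal (C)V syllable (no codas are permitted; onsets are limited to one consonant).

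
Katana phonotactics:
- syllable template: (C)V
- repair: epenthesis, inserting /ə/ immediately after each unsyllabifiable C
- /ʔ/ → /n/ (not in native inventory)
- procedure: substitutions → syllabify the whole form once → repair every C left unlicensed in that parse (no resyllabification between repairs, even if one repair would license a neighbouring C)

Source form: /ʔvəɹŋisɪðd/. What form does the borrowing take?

Substitution: /ʔ/ → /n/, giving /nvəɹŋisɪðd/.
The consonants /n/, /ɹ/, /ð/, /d/ cannot be parsed into a legal (C)V syllable (no codas are permitted; onsets are limited to one consonant).
Epenthesis after each stranded consonant: /n/ → /nə/, /ɹ/ → /ɹə/, /ð/ → /ðə/, /d/ → /də/.

nəvəɹəŋisɪðədə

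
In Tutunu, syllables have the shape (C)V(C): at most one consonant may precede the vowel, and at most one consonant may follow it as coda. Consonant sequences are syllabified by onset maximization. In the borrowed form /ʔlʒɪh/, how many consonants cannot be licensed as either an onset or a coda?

Syllabifying with onset maximization leaves /ʔ/, /l/ stranded (at most one coda consonant is licensed; onsets are limited to one consonant).

2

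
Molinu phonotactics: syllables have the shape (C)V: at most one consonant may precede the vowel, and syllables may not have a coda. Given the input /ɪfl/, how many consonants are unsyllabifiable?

2

The consonants /f/, /l/ cannot be parsed into a legal (C)V syllable (no codas are permitted; onsets are limited to one consonant).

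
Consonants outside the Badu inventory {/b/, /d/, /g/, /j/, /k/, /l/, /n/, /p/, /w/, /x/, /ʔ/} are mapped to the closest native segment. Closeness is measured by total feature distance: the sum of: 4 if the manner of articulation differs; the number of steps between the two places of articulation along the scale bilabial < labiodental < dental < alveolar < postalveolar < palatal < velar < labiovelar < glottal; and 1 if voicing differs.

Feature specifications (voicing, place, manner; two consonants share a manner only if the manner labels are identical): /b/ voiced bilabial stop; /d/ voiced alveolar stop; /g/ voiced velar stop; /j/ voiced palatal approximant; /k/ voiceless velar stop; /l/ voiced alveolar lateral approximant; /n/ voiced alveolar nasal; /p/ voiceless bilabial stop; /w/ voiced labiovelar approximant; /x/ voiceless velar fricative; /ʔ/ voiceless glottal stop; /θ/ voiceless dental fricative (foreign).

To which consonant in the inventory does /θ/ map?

x

/x/ is closest: same manner (fricative), place distance 4 (dental→velar), same voicing; total 4. Next closest is /d/ at distance 6.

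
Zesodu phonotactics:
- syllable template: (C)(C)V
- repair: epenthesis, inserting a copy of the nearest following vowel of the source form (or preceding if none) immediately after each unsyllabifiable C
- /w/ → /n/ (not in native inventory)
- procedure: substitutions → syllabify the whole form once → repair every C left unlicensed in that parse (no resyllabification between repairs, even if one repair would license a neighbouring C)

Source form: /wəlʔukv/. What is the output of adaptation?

Substitution: /w/ → /n/, giving /nəlʔukv/.
Under (C)(C)V, the unsyllabifiable consonants are /k/, /v/ (no codas are permitted; onsets may contain at most 2 consonants).
Each unlicensed consonant becomes the onset of a new syllable: /k/ → /ku/, /v/ → /vu/.

nəlʔukuvu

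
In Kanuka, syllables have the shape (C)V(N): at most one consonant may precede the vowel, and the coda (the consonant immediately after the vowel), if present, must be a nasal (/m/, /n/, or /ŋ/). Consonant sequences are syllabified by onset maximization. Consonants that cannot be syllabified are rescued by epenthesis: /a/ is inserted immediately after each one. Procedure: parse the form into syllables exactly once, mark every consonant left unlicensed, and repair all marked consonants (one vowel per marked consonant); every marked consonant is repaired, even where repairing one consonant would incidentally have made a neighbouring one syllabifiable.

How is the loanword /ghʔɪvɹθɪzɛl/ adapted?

gahaʔɪvaɹaθɪzɛla

Syllabifying with onset maximization leaves /g/, /h/, /v/, /ɹ/, /l/ stranded (only a nasal (/m/, /n/, or /ŋ/) is licensed in coda position; onsets are limited to one consonant).
Inserting the epenthetic vowel yields /g/ → /ga/, /h/ → /ha/, /v/ → /va/, /ɹ/ → /ɹa/, /l/ → /la/.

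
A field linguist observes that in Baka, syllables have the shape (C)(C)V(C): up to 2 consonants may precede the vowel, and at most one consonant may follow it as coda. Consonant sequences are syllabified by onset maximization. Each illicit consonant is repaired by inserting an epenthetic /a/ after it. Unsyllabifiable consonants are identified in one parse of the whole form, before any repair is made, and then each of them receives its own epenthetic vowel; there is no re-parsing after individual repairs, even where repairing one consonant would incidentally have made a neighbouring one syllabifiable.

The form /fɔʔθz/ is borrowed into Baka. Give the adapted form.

fɔʔθaza

Syllabifying with onset maximization leaves /θ/, /z/ stranded (at most one coda consonant is licensed; onsets may contain at most 2 consonants).
Inserting the epenthetic vowel yields /θ/ → /θa/, /z/ → /za/.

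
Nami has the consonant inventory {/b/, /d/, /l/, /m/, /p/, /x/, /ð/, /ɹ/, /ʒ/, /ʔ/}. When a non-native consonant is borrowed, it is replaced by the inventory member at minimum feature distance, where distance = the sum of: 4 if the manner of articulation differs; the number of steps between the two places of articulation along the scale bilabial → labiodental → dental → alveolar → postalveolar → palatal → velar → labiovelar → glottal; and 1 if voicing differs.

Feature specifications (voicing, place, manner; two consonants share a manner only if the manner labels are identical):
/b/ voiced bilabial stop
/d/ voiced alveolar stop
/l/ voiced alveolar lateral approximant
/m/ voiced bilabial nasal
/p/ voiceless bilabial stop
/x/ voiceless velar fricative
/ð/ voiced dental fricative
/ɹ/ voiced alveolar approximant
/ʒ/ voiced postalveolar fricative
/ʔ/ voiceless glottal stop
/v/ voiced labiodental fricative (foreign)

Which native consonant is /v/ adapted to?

/ð/ is closest: same manner (fricative), place distance 1 (labiodental→dental), same voicing; total 1. Next closest is /ʒ/ at distance 3.

ð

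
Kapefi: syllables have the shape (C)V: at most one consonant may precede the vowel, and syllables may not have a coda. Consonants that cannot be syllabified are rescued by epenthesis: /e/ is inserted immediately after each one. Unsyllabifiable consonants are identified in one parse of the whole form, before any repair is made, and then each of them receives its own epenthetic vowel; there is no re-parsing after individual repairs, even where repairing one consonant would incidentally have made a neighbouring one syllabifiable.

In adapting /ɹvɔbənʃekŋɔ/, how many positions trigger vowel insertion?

The unsyllabifiable consonants are /ɹ/, /n/, /k/; each receives one epenthetic vowel.

3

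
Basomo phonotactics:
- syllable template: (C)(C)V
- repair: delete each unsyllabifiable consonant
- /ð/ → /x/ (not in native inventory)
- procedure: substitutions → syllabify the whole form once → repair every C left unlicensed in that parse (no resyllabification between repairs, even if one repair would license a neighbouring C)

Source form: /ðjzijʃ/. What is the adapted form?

jzi

Substitution: /ð/ → /x/, giving /xjzijʃ/.
Syllabifying with onset maximization leaves /x/, /j/, /ʃ/ stranded (no codas are permitted; onsets may contain at most 2 consonants).
Deleting the stranded consonants removes /x/, /j/, /ʃ/.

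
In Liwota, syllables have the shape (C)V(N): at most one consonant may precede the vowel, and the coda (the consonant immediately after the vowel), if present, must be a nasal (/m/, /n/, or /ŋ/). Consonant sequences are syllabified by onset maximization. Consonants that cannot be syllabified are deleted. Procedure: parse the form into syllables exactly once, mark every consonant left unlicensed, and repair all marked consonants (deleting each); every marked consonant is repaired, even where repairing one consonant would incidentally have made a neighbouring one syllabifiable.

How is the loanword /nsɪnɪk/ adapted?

Under (C)V(N), the unsyllabifiable consonants are /n/, /k/ (only a nasal (/m/, /n/, or /ŋ/) is licensed in coda position; onsets are limited to one consonant).
Each unlicensed consonant is deleted: /n/, /k/.

sɪnɪ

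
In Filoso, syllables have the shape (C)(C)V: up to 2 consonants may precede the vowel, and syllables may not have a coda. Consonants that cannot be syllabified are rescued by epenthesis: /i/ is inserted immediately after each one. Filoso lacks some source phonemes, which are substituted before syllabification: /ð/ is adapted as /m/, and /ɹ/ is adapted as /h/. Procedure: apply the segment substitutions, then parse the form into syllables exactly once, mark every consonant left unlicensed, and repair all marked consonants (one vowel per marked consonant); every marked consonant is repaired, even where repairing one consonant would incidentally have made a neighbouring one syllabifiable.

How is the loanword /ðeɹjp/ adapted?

Substitution: /ð/ → /m/, /ɹ/ → /h/, giving /mehjp/.
Syllabifying with onset maximization leaves /h/, /j/, /p/ stranded (no codas are permitted; onsets may contain at most 2 consonants).
Inserting the epenthetic vowel yields /h/ → /hi/, /j/ → /ji/, /p/ → /pi/.

mehijipi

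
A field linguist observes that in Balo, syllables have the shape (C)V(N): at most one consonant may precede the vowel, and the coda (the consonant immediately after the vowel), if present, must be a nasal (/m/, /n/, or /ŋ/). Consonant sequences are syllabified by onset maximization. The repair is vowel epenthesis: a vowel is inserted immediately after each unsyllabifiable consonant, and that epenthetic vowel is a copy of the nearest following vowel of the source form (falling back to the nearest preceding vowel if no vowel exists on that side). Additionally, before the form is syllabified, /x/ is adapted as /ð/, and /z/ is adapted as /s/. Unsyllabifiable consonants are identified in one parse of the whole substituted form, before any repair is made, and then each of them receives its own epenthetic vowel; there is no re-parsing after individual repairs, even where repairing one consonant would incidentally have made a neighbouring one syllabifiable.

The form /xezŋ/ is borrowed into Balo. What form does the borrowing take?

Substitution: /x/ → /ð/, /z/ → /s/, giving /ðesŋ/.
Syllabifying with onset maximization leaves /s/, /ŋ/ stranded (only a nasal (/m/, /n/, or /ŋ/) is licensed in coda position; onsets are limited to one consonant).
Each unlicensed consonant becomes the onset of a new syllable: /s/ → /se/, /ŋ/ → /ŋe/.

ðeseŋe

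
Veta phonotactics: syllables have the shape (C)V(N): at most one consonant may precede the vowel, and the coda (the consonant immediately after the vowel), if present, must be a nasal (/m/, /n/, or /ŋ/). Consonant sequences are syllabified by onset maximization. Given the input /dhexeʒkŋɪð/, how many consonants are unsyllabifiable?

4

The consonants /d/, /ʒ/, /k/, /ð/ cannot be parsed into a legal (C)V(N) syllable (only a nasal (/m/, /n/, or /ŋ/) is licensed in coda position; onsets are limited to one consonant).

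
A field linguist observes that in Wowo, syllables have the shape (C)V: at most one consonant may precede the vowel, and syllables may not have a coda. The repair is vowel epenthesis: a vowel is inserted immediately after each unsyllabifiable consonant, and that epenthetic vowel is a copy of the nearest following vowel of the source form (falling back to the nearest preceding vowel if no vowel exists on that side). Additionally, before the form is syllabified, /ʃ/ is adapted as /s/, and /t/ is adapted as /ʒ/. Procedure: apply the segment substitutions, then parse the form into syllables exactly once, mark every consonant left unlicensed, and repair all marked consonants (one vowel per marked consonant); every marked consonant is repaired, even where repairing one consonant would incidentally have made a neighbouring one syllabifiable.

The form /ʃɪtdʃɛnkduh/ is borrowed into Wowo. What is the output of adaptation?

Substitution: /ʃ/ → /s/, /t/ → /ʒ/, giving /sɪʒdsɛnkduh/.
Syllabifying with onset maximization leaves /ʒ/, /d/, /n/, /k/, /h/ stranded (no codas are permitted; onsets are limited to one consonant).
Inserting the epenthetic vowel yields /ʒ/ → /ʒɛ/, /d/ → /dɛ/, /n/ → /nu/, /k/ → /ku/, /h/ → /hu/.

sɪʒɛdɛsɛnukuduhu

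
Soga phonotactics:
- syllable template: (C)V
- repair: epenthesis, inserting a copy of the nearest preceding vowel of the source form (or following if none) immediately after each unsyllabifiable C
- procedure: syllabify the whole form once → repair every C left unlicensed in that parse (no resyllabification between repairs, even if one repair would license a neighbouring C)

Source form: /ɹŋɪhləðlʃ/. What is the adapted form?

The consonants /ɹ/, /h/, /ð/, /l/, /ʃ/ cannot be parsed into a legal (C)V syllable (no codas are permitted; onsets are limited to one consonant).
Epenthesis after each stranded consonant: /ɹ/ → /ɹɪ/, /h/ → /hɪ/, /ð/ → /ðə/, /l/ → /lə/, /ʃ/ → /ʃə/.

ɹɪŋɪhɪləðələʃə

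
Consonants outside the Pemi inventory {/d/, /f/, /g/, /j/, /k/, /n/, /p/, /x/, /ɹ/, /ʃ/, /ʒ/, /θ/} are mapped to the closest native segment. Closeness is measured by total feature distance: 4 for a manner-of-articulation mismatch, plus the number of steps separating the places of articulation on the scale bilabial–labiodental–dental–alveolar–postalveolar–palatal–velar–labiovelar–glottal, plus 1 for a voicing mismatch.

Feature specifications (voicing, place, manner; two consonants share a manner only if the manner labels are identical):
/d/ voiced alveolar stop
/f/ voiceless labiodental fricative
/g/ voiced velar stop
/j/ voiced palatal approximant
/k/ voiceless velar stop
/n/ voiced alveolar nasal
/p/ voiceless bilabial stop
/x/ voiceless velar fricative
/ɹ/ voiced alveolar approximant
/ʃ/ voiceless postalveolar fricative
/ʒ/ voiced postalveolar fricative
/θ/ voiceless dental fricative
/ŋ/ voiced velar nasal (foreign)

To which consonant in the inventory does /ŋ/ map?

n

/n/ is closest: same manner (nasal), place distance 3 (velar→alveolar), same voicing; total 3. Next closest is /g/ at distance 4.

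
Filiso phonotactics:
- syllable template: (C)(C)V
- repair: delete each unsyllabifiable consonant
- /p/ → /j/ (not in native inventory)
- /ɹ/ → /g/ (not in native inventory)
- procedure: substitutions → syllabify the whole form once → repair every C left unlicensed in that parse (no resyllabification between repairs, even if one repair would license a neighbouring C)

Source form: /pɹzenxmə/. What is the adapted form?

Substitution: /p/ → /j/, /ɹ/ → /g/, giving /jgzenxmə/.
Under (C)(C)V, the unsyllabifiable consonants are /j/, /n/ (no codas are permitted; onsets may contain at most 2 consonants).
Deletion applies to /j/, /n/.

gzexmə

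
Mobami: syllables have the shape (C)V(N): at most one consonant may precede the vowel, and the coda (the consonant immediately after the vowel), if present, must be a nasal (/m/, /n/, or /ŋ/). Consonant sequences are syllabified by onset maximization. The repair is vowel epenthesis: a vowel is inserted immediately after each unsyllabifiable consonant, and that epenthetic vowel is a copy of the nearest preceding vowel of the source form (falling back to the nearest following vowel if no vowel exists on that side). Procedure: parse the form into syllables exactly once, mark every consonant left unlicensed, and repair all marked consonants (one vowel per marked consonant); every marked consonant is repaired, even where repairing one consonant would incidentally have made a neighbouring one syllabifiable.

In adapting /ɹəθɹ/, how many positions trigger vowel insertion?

The unsyllabifiable consonants are /θ/, /ɹ/; each receives one epenthetic vowel.

2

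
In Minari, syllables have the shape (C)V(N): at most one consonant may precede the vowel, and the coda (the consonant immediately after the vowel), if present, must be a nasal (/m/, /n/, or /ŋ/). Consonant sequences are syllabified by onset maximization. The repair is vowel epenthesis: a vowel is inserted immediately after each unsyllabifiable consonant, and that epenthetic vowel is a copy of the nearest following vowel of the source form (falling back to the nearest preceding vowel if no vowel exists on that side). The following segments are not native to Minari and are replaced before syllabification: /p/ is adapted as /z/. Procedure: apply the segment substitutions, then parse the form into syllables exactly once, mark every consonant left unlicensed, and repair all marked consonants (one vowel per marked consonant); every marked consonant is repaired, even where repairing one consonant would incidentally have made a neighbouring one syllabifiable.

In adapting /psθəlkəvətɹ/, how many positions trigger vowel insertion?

5

After substitution the input is /zsθəlkəvətɹ/.
The unsyllabifiable consonants are /z/, /s/, /l/, /t/, /ɹ/; each receives one epenthetic vowel.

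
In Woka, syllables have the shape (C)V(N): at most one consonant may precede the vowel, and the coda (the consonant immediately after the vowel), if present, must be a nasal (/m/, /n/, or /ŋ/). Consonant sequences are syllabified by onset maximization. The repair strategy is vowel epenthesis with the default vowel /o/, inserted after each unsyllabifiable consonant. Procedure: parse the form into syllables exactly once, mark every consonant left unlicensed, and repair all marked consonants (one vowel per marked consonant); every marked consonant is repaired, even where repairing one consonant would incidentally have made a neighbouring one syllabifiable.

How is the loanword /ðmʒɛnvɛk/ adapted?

ðomoʒɛnvɛko

The consonants /ð/, /m/, /k/ cannot be parsed into a legal (C)V(N) syllable (only a nasal (/m/, /n/, or /ŋ/) is licensed in coda position; onsets are limited to one consonant).
Epenthesis after each stranded consonant: /ð/ → /ðo/, /m/ → /mo/, /k/ → /ko/.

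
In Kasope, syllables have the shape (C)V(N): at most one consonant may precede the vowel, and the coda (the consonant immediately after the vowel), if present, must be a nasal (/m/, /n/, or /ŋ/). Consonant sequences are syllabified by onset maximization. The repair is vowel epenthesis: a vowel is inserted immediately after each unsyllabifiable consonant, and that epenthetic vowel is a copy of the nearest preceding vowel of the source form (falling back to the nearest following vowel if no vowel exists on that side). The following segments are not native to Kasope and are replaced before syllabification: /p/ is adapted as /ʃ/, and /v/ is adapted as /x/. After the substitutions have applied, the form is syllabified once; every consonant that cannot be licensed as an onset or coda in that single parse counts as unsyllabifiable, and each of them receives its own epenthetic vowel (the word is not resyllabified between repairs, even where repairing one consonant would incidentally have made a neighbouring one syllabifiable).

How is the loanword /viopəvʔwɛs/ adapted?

Substitution: /v/ → /x/, /p/ → /ʃ/, giving /xioʃəxʔwɛs/.
Under (C)V(N), the unsyllabifiable consonants are /x/, /ʔ/, /s/ (only a nasal (/m/, /n/, or /ŋ/) is licensed in coda position; onsets are limited to one consonant).
Inserting the epenthetic vowel yields /x/ → /xə/, /ʔ/ → /ʔə/, /s/ → /sɛ/.

xioʃəxəʔəwɛsɛ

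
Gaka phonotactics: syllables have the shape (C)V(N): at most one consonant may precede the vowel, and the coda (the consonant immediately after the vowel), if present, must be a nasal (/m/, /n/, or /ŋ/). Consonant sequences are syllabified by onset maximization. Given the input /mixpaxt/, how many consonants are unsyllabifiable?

3

The consonants /x/, /x/, /t/ cannot be parsed into a legal (C)V(N) syllable (only a nasal (/m/, /n/, or /ŋ/) is licensed in coda position; onsets are limited to one consonant).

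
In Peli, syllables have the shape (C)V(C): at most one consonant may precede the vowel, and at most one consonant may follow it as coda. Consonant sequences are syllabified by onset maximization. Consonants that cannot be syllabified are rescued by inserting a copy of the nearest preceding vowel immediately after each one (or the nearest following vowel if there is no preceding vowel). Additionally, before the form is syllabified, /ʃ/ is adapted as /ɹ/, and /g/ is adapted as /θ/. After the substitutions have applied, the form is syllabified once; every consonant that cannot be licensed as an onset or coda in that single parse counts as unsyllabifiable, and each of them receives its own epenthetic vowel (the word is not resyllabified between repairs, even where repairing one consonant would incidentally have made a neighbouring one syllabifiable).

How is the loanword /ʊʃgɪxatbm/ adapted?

ʊɹθɪxatbama

Substitution: /ʃ/ → /ɹ/, /g/ → /θ/, giving /ʊɹθɪxatbm/.
The consonants /b/, /m/ cannot be parsed into a legal (C)V(C) syllable (at most one coda consonant is licensed; onsets are limited to one consonant).
Inserting the epenthetic vowel yields /b/ → /ba/, /m/ → /ma/.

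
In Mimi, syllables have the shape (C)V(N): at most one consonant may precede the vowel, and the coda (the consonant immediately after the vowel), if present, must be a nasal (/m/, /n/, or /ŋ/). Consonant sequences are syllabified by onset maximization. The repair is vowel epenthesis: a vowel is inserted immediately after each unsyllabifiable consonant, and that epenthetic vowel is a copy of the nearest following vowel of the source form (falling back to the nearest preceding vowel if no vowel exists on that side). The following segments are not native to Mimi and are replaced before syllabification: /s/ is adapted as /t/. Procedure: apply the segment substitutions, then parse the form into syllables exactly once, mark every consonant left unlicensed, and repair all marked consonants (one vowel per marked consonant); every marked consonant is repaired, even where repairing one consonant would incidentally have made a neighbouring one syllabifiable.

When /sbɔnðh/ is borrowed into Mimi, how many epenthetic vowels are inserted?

After substitution the input is /tbɔnðh/.
The unsyllabifiable consonants are /t/, /ð/, /h/; each receives one epenthetic vowel.

3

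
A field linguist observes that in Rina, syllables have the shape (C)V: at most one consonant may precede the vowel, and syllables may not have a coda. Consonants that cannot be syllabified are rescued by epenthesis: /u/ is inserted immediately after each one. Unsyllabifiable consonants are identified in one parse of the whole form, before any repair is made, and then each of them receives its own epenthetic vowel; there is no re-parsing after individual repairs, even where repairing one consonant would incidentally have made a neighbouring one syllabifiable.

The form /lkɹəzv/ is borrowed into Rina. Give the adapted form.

Under (C)V, the unsyllabifiable consonants are /l/, /k/, /z/, /v/ (no codas are permitted; onsets are limited to one consonant).
Epenthesis after each stranded consonant: /l/ → /lu/, /k/ → /ku/, /z/ → /zu/, /v/ → /vu/.

lukuɹəzuvu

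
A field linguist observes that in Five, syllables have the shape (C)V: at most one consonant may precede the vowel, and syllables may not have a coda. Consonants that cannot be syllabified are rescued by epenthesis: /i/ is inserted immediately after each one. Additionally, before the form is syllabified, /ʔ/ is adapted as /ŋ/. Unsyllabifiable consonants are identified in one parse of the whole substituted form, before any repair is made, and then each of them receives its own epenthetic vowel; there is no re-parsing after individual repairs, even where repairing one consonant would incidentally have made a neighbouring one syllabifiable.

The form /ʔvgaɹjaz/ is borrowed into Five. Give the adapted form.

ŋivigaɹijazi

Substitution: /ʔ/ → /ŋ/, giving /ŋvgaɹjaz/.
The consonants /ŋ/, /v/, /ɹ/, /z/ cannot be parsed into a legal (C)V syllable (no codas are permitted; onsets are limited to one consonant).
Each unlicensed consonant becomes the onset of a new syllable: /ŋ/ → /ŋi/, /v/ → /vi/, /ɹ/ → /ɹi/, /z/ → /zi/.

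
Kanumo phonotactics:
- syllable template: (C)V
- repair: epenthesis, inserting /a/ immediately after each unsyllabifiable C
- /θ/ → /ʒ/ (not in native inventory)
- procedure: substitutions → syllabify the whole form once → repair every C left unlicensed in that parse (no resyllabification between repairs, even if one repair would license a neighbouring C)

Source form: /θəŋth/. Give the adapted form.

ʒəŋataha

Substitution: /θ/ → /ʒ/, giving /ʒəŋth/.
Syllabifying with onset maximization leaves /ŋ/, /t/, /h/ stranded (no codas are permitted; onsets are limited to one consonant).
Inserting the epenthetic vowel yields /ŋ/ → /ŋa/, /t/ → /ta/, /h/ → /ha/.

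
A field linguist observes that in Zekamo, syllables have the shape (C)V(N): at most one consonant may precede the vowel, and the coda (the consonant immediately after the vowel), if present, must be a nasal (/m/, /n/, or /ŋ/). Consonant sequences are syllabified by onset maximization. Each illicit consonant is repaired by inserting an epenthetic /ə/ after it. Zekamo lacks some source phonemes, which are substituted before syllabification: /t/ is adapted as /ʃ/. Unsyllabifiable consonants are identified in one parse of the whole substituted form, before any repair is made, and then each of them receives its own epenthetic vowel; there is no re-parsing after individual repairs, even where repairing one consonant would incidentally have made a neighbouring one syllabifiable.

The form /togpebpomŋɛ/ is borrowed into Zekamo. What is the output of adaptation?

ʃogəpebəpomŋɛ

Substitution: /t/ → /ʃ/, giving /ʃogpebpomŋɛ/.
Syllabifying with onset maximization leaves /g/, /b/ stranded (only a nasal (/m/, /n/, or /ŋ/) is licensed in coda position; onsets are limited to one consonant).
Epenthesis after each stranded consonant: /g/ → /gə/, /b/ → /bə/.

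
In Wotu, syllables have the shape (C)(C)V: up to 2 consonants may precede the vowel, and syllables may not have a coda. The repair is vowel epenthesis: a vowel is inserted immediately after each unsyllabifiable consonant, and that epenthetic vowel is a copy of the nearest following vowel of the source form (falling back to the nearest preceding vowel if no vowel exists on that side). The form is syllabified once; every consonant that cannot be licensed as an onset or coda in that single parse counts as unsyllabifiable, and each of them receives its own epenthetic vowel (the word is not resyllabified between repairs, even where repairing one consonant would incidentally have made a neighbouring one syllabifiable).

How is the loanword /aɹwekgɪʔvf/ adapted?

aɹwekgɪʔɪvɪfɪ

Under (C)(C)V, the unsyllabifiable consonants are /ʔ/, /v/, /f/ (no codas are permitted; onsets may contain at most 2 consonants).
Each unlicensed consonant becomes the onset of a new syllable: /ʔ/ → /ʔɪ/, /v/ → /vɪ/, /f/ → /fɪ/.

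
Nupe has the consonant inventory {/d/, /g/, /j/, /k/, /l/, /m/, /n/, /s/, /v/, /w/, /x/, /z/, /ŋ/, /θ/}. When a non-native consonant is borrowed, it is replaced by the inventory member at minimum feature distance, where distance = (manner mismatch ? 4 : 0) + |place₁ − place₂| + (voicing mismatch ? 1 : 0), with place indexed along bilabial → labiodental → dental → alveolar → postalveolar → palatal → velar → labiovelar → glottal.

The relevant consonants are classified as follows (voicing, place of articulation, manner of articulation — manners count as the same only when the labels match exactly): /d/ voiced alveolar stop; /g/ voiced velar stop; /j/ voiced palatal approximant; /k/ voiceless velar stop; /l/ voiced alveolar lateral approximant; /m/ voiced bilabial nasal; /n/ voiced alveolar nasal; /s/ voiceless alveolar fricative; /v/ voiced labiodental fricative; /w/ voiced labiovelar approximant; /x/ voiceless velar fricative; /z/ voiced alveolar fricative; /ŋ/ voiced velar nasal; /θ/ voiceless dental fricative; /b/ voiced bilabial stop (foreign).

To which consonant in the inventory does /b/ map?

d

/d/ is closest: same manner (stop), place distance 3 (bilabial→alveolar), same voicing; total 3. Next closest is /m/ at distance 4.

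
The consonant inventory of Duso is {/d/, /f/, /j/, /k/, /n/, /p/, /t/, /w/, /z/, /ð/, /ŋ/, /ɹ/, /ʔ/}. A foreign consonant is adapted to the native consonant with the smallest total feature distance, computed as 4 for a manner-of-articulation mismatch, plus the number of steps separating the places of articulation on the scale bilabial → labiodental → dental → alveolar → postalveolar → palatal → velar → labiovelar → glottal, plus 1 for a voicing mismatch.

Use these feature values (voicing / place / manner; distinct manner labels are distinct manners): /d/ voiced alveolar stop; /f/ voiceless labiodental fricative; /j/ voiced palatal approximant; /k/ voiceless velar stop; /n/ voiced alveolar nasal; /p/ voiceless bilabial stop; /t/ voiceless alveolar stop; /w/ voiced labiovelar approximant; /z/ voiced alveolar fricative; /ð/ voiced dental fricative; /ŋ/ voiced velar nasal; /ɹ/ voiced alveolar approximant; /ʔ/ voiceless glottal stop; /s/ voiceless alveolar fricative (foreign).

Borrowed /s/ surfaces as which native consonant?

/z/ is closest: same manner (fricative), place distance 0 (alveolar→alveolar), voicing differs (+1); total 1. Next closest is /f/ at distance 2.

z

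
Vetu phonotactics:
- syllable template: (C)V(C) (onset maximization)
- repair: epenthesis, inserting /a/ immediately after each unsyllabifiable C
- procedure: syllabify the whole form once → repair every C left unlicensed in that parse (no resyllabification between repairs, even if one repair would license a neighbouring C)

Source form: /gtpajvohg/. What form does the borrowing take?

Under (C)V(C), the unsyllabifiable consonants are /g/, /t/, /g/ (at most one coda consonant is licensed; onsets are limited to one consonant).
Each unlicensed consonant becomes the onset of a new syllable: /g/ → /ga/, /t/ → /ta/, /g/ → /ga/.

gatapajvohga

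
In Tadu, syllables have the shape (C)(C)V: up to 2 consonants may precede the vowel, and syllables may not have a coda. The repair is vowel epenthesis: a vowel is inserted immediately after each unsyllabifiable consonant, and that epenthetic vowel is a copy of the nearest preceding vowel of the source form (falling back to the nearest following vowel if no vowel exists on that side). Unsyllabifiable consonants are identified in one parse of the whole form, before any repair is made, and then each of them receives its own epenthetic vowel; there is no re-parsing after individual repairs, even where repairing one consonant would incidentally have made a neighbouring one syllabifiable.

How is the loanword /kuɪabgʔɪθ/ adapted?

kuɪabagʔɪθɪ

The consonants /b/, /θ/ cannot be parsed into a legal (C)(C)V syllable (no codas are permitted; onsets may contain at most 2 consonants).
Each unlicensed consonant becomes the onset of a new syllable: /b/ → /ba/, /θ/ → /θɪ/.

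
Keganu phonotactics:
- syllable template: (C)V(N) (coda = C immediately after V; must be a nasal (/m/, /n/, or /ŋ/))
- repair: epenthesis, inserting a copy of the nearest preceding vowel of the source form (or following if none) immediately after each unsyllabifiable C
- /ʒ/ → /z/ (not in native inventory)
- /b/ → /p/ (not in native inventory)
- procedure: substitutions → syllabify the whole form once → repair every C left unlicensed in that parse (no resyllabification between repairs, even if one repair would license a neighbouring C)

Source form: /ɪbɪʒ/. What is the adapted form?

Substitution: /b/ → /p/, /ʒ/ → /z/, giving /ɪpɪz/.
Syllabifying with onset maximization leaves /z/ stranded (only a nasal (/m/, /n/, or /ŋ/) is licensed in coda position; onsets are limited to one consonant).
Inserting the epenthetic vowel yields /z/ → /zɪ/.

ɪpɪzɪ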